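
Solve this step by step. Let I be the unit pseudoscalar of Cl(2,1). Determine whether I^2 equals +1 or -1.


The pseudoscalar I = e1...e_n (product of all n generators) of Cl(p,q) satisfies I^2 = (-1)^(q + n(n-1)/2).
p = 2, q = 1, n = p + q = 3
n(n-1)/2 = 3 * 2 / 2 = 3
Exponent = q + n(n-1)/2 = 1 + 3 = 4
I^2 = (-1)^4 = +1


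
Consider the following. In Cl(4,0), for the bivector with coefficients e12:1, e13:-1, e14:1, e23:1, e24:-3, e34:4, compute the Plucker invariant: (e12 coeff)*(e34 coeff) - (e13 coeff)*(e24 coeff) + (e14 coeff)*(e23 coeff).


Plucker relation: af - be + cd
a*f = 1*4 = 4
b*e = (-1)*(-3) = 3
c*d = 1*1 = 1
af - be + cd = 4 - 3 + 1
= 2


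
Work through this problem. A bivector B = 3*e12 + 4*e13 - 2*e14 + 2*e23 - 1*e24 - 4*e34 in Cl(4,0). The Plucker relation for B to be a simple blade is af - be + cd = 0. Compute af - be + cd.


Plucker relation: af - be + cd
a*f = 3*(-4) = -12
b*e = 4*(-1) = -4
c*d = (-2)*2 = -4
af - be + cd = -12 - (-4) + (-4)
= -12


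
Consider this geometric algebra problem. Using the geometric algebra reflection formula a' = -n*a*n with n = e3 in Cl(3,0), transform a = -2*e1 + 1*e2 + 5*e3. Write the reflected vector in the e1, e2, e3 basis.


Reflection formula: a' = -n*a*n, with n = e3 (unit vector, n^2 = 1).
For reflection through hyperplane perp to e3:
The component along e3 flips sign, others stay.
a = (-2, 1, 5)
a' = (-2, 1, -5)
a' = -2*e1 + 1*e2 - 5*e3


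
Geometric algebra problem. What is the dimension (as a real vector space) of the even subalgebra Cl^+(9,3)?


Even subalgebra dimension = 2^(n-1)
n = 9 + 3 = 12
2^(12 - 1) = 2^11 = 2048
Verification: sum of C(12,k) for even k = 1 + 66 + 495 + 924 + 495 + 66 + 1 = 2048
Result = 2048


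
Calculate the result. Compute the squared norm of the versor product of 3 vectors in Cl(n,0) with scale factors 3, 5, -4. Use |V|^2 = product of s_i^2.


Each vector v_i has |v_i|^2 = s_i^2
Squared scales: 3^2 = 9, 5^2 = 25, (-4)^2 = 16
|V|^2 = 9 * 25 * 16
= 3600


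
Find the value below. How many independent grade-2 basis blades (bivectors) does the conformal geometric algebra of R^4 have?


The conformal model of R^4 uses Cl(5,1) with m = 4 + 2 = 6 generators.
Number of grade-2 blades = C(m, 2) = C(6, 2)
= 6*5/2 = 15


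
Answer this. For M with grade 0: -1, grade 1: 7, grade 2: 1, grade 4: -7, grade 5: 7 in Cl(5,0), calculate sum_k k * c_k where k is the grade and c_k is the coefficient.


Grade-weighted sum = sum of grade_k * coefficient_k
0*(-1) = 0
1*7 = 7
2*1 = 2
4*(-7) = -28
5*7 = 35
Total = 0 + 7 + 2 + (-28) + 35 = 16


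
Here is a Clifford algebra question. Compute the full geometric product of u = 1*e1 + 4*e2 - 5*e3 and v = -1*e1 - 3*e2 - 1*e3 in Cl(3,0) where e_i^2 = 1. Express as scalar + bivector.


In Cl(3,0): e_i^2 = 1, e_ie_j = -e_je_i for i != j.
Scalar part = u . v = 1*(-1) + 4*(-3) + (-5)*(-1)
= -1 + (-12) + 5 = -8
e12 coeff = 1*(-3) - 4*(-1) = -3 - (-4) = 1
e13 coeff = 1*(-1) - (-5)*(-1) = -1 - 5 = -6
e23 coeff = 4*(-1) - (-5)*(-3) = -4 - 15 = -19
uv = -8 + 1*e12 - 6*e13 - 19*e23


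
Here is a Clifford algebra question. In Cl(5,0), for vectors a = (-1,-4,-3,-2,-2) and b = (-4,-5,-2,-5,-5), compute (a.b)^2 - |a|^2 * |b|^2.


a . b = (-1)*(-4) + (-4)*(-5) + (-3)*(-2) + (-2)*(-5) + (-2)*(-5)
= 4 + 20 + 6 + 10 + 10 = 50
|a|^2 = (-1)^2 + (-4)^2 + (-3)^2 + (-2)^2 + (-2)^2 = 34
|b|^2 = (-4)^2 + (-5)^2 + (-2)^2 + (-5)^2 + (-5)^2 = 95
(a.b)^2 = 50^2 = 2500
|a|^2 * |b|^2 = 34 * 95 = 3230
Result = 2500 - 3230 = -730


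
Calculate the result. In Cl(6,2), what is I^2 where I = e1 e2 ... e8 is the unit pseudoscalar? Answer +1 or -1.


The pseudoscalar I = e1...e_n (product of all n generators) of Cl(p,q) satisfies I^2 = (-1)^(q + n(n-1)/2).
p = 6, q = 2, n = p + q = 8
n(n-1)/2 = 8 * 7 / 2 = 28
Exponent = q + n(n-1)/2 = 2 + 28 = 30
I^2 = (-1)^30 = +1


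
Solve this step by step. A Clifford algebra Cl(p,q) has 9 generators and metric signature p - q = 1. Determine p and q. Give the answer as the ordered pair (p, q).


We need p + q = 9 and p - q = 1.
Adding: 2p = 9 + 1 = 10, so p = 5.
Then q = 9 - 5 = 4.
(p, q) = (5, 4)


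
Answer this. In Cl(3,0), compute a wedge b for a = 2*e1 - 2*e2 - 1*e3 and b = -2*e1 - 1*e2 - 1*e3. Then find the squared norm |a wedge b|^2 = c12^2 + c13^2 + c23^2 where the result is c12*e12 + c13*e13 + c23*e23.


a wedge b = (a1*b2 - a2*b1)*e12 + (a1*b3 - a3*b1)*e13 + (a2*b3 - a3*b2)*e23
e12 coeff: 2*(-1) - (-2)*(-2) = -2 - 4 = -6
e13 coeff: 2*(-1) - (-1)*(-2) = -2 - 2 = -4
e23 coeff: (-2)*(-1) - (-1)*(-1) = 2 - 1 = 1
|a wedge b|^2 = (-6)^2 + (-4)^2 + 1^2
= 36 + 16 + 1
= 53


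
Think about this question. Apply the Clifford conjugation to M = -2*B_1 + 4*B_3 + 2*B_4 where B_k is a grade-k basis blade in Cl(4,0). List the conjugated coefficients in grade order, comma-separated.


Clifford conjugate sign for grade k: (-1)^(k(k+1)/2)
Grade 1: (-1)^(1*2/2) = (-1)^1 = -1, coeff -2 -> 2
Grade 3: (-1)^(3*4/2) = (-1)^6 = 1, coeff 4 -> 4
Grade 4: (-1)^(4*5/2) = (-1)^10 = 1, coeff 2 -> 2
Conjugated coefficients: 2, 4, 2


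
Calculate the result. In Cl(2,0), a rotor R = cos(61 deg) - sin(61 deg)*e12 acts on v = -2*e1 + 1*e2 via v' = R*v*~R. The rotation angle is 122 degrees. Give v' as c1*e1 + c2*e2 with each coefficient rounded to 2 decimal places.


Rotor R = cos(61deg) - sin(61deg)*e12
Rotation angle theta = 2 * 61 = 122 degrees
v' = R*v*~R rotates v by theta.
cos(122deg) = -0.5299, sin(122deg) = 0.8480
v'_1 = -2*cos(122deg) - 1*sin(122deg)
= -2*(-0.5299) - 1*0.8480
= 0.21
v'_2 = -2*sin(122deg) + 1*cos(122deg)
= -2*0.8480 + 1*(-0.5299)
= -2.23
v' = 0.21*e1 - 2.23*e2


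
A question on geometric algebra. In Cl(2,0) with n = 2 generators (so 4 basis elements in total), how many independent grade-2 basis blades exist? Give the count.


Number of grade-k basis blades in Cl(p,q) with n = p + q is C(n, k).
n = 2 + 0 = 2
C(2, 2) = 2! / (2! * 0!)
= 2 / (2 * 1)
= 1


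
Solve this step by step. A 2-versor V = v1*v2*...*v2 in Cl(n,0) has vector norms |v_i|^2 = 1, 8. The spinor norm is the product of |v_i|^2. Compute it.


Spinor norm N(V) = |v1|^2 * |v2|^2 * ... * |v2|^2
= 1 * 8
Running product: 1, 8
N(V) = 8


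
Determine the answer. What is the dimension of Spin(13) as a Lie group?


Spin(n) double-covers SO(n); both have Lie algebra so(n) of dimension n(n-1)/2.
n = 13
n(n-1) = 13 * 12 = 156
dim Spin(13) = 156/2 = 78


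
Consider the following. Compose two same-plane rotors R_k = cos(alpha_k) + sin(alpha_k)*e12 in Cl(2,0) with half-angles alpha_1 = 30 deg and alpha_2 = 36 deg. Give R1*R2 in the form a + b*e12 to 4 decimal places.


Same-plane rotors commute and their half-angles add:
R1*R2 = cos(a1 + a2) + sin(a1 + a2)*e12.
a1 + a2 = 30 + 36 = 66 deg
cos(66 deg) = 0.4067
sin(66 deg) = 0.9135
R1*R2 = 0.4067 + 0.9135*e12


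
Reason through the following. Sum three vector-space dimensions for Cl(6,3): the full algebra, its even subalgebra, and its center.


n = 6 + 3 = 9
Total dim = 2^9 = 512
Even subalgebra dim = 2^8 = 256
n is odd, so center dim = 2
Sum = 512 + 256 + 2 = 770


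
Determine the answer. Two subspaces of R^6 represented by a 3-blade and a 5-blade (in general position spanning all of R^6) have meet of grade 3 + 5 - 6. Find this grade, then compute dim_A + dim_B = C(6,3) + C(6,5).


Meet grade = grade(A) + grade(B) - n
= 3 + 5 - 6 = 2
C(6,3) = 20
C(6,5) = 6
dim_A + dim_B = 20 + 6 = 26


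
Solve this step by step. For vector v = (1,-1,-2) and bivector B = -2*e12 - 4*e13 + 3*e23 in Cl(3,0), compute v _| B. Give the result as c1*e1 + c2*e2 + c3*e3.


Left contraction v _| B = <vB>_1 (grade-1 part of the geometric product vB).
Using e1_|e12 = e2, e2_|e12 = -e1, e1_|e13 = e3, e3_|e13 = -e1, e2_|e23 = e3, e3_|e23 = -e2:
e1 coeff: -v2*b12 - v3*b13 = -(-1)*(-2) - (-2)*(-4) = -10
e2 coeff: v1*b12 - v3*b23 = (1)*(-2) - (-2)*(3) = 4
e3 coeff: v1*b13 + v2*b23 = (1)*(-4) + (-1)*(3) = -7
v _| B = -10*e1 + 4*e2 - 7*e3


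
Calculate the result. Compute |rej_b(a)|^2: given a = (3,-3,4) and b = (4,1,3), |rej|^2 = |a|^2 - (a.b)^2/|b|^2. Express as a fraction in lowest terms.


|a|^2 = 3^2 + (-3)^2 + 4^2 = 34
|b|^2 = 4^2 + 1^2 + 3^2 = 26
a . b = 3*4 + (-3)*1 + 4*3 = 21
(a.b)^2 = 21^2 = 441
|rej|^2 = 34 - 441/26
= (884 - 441)/26
= 443/26
In lowest terms: 443/26


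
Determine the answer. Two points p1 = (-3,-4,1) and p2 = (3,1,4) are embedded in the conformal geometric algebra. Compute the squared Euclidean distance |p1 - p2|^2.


p1 - p2 = (-6, -5, -3)
|p1 - p2|^2 = (-6)^2 + (-5)^2 + (-3)^2
= 36 + 25 + 9
= 70


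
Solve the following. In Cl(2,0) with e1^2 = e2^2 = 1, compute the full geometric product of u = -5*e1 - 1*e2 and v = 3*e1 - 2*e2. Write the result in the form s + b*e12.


Expand: (-5*e1 - 1*e2)(3*e1 - 2*e2)
= (-5)*3*e1e1 + (-5)*(-2)*e1e2 + (-1)*3*e2e1 + (-1)*(-2)*e2e2
Using e1^2 = e2^2 = 1, e2e1 = -e1e2:
Scalar part s = (-5)*3 + (-1)*(-2) = -15 + 2 = -13
Bivector part b = (-5)*(-2) - (-1)*3 = 10 - (-3) = 13
uv = -13 + 13*e12


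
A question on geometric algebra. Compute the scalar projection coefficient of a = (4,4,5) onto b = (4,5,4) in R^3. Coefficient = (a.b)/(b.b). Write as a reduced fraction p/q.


Projection coefficient = (a . b) / (b . b)
a . b = 4*4 + 4*5 + 5*4
= 16 + 20 + 20 = 56
b . b = 4^2 + 5^2 + 4^2
= 16 + 25 + 16 = 57
Coefficient = 56/57
In lowest terms: 56/57


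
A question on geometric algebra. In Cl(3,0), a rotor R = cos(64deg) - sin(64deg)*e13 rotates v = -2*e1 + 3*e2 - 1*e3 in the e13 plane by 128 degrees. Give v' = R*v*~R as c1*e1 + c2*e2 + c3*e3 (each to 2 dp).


Rotor R = cos(64deg) - sin(64deg)*e13
Rotation angle theta = 2 * 64 = 128 degrees in the e13 plane (e1 -> e3).
The component perpendicular to the plane (e2) is invariant: v'_2 = v2 = 3.00
cos(128deg) = -0.6157, sin(128deg) = 0.7880
v'_1 = v1*cos(theta) - v3*sin(theta) = -2*(-0.6157) - (-1)*0.7880 = 2.02
v'_3 = v1*sin(theta) + v3*cos(theta) = -2*0.7880 + (-1)*(-0.6157) = -0.96
v' = 2.02*e1 + 3.00*e2 - 0.96*e3


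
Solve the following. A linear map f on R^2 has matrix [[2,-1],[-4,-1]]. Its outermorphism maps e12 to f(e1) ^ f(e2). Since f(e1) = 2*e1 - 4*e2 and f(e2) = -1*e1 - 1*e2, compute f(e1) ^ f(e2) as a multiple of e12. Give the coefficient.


The outermorphism of a linear map f sends e1^e2 to f(e1)^f(e2).
f(e1) = 2*e1 - 4*e2
f(e2) = -1*e1 - 1*e2
f(e1) ^ f(e2) = (2*e1 - 4*e2) ^ (-1*e1 - 1*e2)
= 2*(-1)*e12 + (-4)*(-1)*e21
= (-2 - 4)*e12
= -6*e12
Coefficient = -6


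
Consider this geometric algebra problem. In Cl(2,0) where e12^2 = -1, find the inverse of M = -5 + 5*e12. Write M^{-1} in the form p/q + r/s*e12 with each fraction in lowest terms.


M = -5 + 5*e12, where e12^2 = -1.
Since M commutes with its reverse ~M = a - b*e12, M * ~M = a^2 - b^2*e12^2 = a^2 + b^2.
So M^{-1} = ~M / (a^2 + b^2) = (a - b*e12)/(a^2 + b^2).
a^2 + b^2 = 25 + 25 = 50
Scalar part = -5/50 = -1/10
Bivector coeff = -5/50 = -1/10
M^{-1} = -1/10 - 1/10*e12


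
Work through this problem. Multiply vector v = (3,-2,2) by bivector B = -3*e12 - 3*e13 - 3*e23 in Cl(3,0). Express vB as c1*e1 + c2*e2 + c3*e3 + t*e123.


vB has grade-1 (vector) and grade-3 (trivector) parts: vB = (v _| B) + (v ^ B).
Vector part <vB>_1:
  e1: -v2*b12 - v3*b13 = -(-2)*(-3) - (2)*(-3) = 0
  e2: v1*b12 - v3*b23 = (3)*(-3) - (2)*(-3) = -3
  e3: v1*b13 + v2*b23 = (3)*(-3) + (-2)*(-3) = -3
Trivector part <vB>_3:
  e123: v1*b23 - v2*b13 + v3*b12 = (3)*(-3) - (-2)*(-3) + (2)*(-3) = -21
vB = 0*e1 - 3*e2 - 3*e3 - 21*e123


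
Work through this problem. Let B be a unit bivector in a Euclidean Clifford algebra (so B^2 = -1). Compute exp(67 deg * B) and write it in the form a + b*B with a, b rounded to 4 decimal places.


For a unit bivector B with B^2 = -1, the exponential series gives
e^(theta*B) = cos(theta) + sin(theta)*B (the GA analogue of Euler's formula).
theta = 67 degrees = 1.169371 rad
cos(67 deg) = 0.3907
sin(67 deg) = 0.9205
exp(theta*B) = 0.3907 + 0.9205*B


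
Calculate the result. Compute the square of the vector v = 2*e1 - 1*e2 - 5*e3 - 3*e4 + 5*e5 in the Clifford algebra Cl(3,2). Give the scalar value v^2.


v^2 = sum of c_i^2 * e_i^2
Positive signature terms (e_i^2 = +1): 2^2 + (-1)^2 + (-5)^2 = 30
Negative signature terms (e_j^2 = -1): (-3)^2 + 5^2 = 34
v^2 = 30 - 34 = -4


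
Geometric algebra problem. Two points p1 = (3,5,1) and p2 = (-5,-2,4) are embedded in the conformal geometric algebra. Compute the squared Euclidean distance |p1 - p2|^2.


p1 - p2 = (8, 7, -3)
|p1 - p2|^2 = 8^2 + 7^2 + (-3)^2
= 64 + 49 + 9
= 122


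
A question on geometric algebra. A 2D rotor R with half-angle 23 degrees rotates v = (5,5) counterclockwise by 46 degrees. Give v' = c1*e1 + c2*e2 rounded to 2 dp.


Rotor R = cos(23deg) - sin(23deg)*e12
Rotation angle theta = 2 * 23 = 46 degrees
v' = R*v*~R rotates v by theta.
cos(46deg) = 0.6947, sin(46deg) = 0.7193
v'_1 = 5*cos(46deg) - 5*sin(46deg)
= 5*0.6947 - 5*0.7193
= -0.12
v'_2 = 5*sin(46deg) + 5*cos(46deg)
= 5*0.7193 + 5*0.6947
= 7.07
v' = -0.12*e1 + 7.07*e2


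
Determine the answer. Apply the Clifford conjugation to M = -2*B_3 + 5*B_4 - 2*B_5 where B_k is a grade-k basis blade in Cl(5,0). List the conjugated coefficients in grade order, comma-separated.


Clifford conjugate sign for grade k: (-1)^(k(k+1)/2)
Grade 3: (-1)^(3*4/2) = (-1)^6 = 1, coeff -2 -> -2
Grade 4: (-1)^(4*5/2) = (-1)^10 = 1, coeff 5 -> 5
Grade 5: (-1)^(5*6/2) = (-1)^15 = -1, coeff -2 -> 2
Conjugated coefficients: -2, 5, 2


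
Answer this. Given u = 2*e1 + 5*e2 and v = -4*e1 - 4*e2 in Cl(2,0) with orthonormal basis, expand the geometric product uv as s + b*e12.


Expand: (2*e1 + 5*e2)(-4*e1 - 4*e2)
= 2*(-4)*e1e1 + 2*(-4)*e1e2 + 5*(-4)*e2e1 + 5*(-4)*e2e2
Using e1^2 = e2^2 = 1, e2e1 = -e1e2:
Scalar part s = 2*(-4) + 5*(-4) = -8 + (-20) = -28
Bivector part b = 2*(-4) - 5*(-4) = -8 - (-20) = 12
uv = -28 + 12*e12


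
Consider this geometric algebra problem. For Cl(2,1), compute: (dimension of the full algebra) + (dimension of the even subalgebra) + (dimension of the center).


n = 2 + 1 = 3
Total dim = 2^3 = 8
Even subalgebra dim = 2^2 = 4
n is odd, so center dim = 2
Sum = 8 + 4 + 2 = 14


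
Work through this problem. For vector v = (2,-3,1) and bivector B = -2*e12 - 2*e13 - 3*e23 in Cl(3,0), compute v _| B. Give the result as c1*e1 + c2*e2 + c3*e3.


Left contraction v _| B = <vB>_1 (grade-1 part of the geometric product vB).
Using e1_|e12 = e2, e2_|e12 = -e1, e1_|e13 = e3, e3_|e13 = -e1, e2_|e23 = e3, e3_|e23 = -e2:
e1 coeff: -v2*b12 - v3*b13 = -(-3)*(-2) - (1)*(-2) = -4
e2 coeff: v1*b12 - v3*b23 = (2)*(-2) - (1)*(-3) = -1
e3 coeff: v1*b13 + v2*b23 = (2)*(-2) + (-3)*(-3) = 5
v _| B = -4*e1 - 1*e2 + 5*e3


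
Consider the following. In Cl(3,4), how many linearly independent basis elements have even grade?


Even subalgebra dimension = 2^(n-1)
n = 3 + 4 = 7
2^(7 - 1) = 2^6 = 64
Verification: sum of C(7,k) for even k = 1 + 21 + 35 + 7 = 64
Result = 64


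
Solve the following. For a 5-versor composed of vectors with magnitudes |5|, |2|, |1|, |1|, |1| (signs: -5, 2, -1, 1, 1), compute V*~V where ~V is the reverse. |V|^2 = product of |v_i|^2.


Each vector v_i has |v_i|^2 = s_i^2
Squared scales: (-5)^2 = 25, 2^2 = 4, (-1)^2 = 1, 1^2 = 1, 1^2 = 1
|V|^2 = 25 * 4 * 1 * 1 * 1
= 100


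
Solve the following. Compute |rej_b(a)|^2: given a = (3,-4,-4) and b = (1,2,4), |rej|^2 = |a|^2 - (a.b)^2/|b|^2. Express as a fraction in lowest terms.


|a|^2 = 3^2 + (-4)^2 + (-4)^2 = 41
|b|^2 = 1^2 + 2^2 + 4^2 = 21
a . b = 3*1 + (-4)*2 + (-4)*4 = -21
(a.b)^2 = (-21)^2 = 441
|rej|^2 = 41 - 441/21
= (861 - 441)/21
= 420/21
In lowest terms: 20/1


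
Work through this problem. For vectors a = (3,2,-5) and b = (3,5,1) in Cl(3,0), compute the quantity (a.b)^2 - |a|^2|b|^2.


a . b = 3*3 + 2*5 + (-5)*1
= 9 + 10 + (-5) = 14
|a|^2 = 3^2 + 2^2 + (-5)^2 = 38
|b|^2 = 3^2 + 5^2 + 1^2 = 35
(a.b)^2 = 14^2 = 196
|a|^2 * |b|^2 = 38 * 35 = 1330
Result = 196 - 1330 = -1134


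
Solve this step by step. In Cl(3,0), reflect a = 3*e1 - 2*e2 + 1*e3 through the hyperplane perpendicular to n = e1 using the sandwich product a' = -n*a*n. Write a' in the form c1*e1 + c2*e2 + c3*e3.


Reflection formula: a' = -n*a*n, with n = e1 (unit vector, n^2 = 1).
For reflection through hyperplane perp to e1:
The component along e1 flips sign, others stay.
a = (3, -2, 1)
a' = (-3, -2, 1)
a' = -3*e1 - 2*e2 + 1*e3


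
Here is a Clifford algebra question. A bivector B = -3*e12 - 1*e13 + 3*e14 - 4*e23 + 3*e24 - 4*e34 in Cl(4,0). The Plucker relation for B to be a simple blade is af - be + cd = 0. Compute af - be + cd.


Plucker relation: af - be + cd
a*f = (-3)*(-4) = 12
b*e = (-1)*3 = -3
c*d = 3*(-4) = -12
af - be + cd = 12 - (-3) + (-12)
= 3


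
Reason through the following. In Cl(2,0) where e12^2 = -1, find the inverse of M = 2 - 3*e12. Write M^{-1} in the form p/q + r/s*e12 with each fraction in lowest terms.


M = 2 - 3*e12, where e12^2 = -1.
Since M commutes with its reverse ~M = a - b*e12, M * ~M = a^2 - b^2*e12^2 = a^2 + b^2.
So M^{-1} = ~M / (a^2 + b^2) = (a - b*e12)/(a^2 + b^2).
a^2 + b^2 = 4 + 9 = 13
Scalar part = 2/13 = 2/13
Bivector coeff = 3/13 = 3/13
M^{-1} = 2/13 + 3/13*e12


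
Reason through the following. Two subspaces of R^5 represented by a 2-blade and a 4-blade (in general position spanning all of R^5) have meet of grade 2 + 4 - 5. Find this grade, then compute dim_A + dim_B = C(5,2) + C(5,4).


Meet grade = grade(A) + grade(B) - n
= 2 + 4 - 5 = 1
C(5,2) = 10
C(5,4) = 5
dim_A + dim_B = 10 + 5 = 15


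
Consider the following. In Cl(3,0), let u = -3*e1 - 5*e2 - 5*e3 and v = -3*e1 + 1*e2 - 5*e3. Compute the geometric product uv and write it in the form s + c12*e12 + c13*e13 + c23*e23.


In Cl(3,0): e_i^2 = 1, e_ie_j = -e_je_i for i != j.
Scalar part = u . v = (-3)*(-3) + (-5)*1 + (-5)*(-5)
= 9 + (-5) + 25 = 29
e12 coeff = (-3)*1 - (-5)*(-3) = -3 - 15 = -18
e13 coeff = (-3)*(-5) - (-5)*(-3) = 15 - 15 = 0
e23 coeff = (-5)*(-5) - (-5)*1 = 25 - (-5) = 30
uv = 29 - 18*e12 + 0*e13 + 30*e23


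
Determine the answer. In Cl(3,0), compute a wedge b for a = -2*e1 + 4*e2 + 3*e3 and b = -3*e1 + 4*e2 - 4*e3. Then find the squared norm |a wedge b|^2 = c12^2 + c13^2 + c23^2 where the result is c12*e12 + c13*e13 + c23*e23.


a wedge b = (a1*b2 - a2*b1)*e12 + (a1*b3 - a3*b1)*e13 + (a2*b3 - a3*b2)*e23
e12 coeff: (-2)*4 - 4*(-3) = -8 - (-12) = 4
e13 coeff: (-2)*(-4) - 3*(-3) = 8 - (-9) = 17
e23 coeff: 4*(-4) - 3*4 = -16 - 12 = -28
|a wedge b|^2 = 4^2 + 17^2 + (-28)^2
= 16 + 289 + 784
= 1089


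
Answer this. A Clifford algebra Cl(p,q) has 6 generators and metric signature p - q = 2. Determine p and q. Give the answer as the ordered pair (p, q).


We need p + q = 6 and p - q = 2.
Adding: 2p = 6 + 2 = 8, so p = 4.
Then q = 6 - 4 = 2.
(p, q) = (4, 2)


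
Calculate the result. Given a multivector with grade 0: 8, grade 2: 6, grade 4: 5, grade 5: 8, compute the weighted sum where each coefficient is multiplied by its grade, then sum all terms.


Grade-weighted sum = sum of grade_k * coefficient_k
0*8 = 0
2*6 = 12
4*5 = 20
5*8 = 40
Total = 0 + 12 + 20 + 40 = 72


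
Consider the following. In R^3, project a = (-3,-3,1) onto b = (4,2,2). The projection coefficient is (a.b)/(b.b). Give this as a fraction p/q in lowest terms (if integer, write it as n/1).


Projection coefficient = (a . b) / (b . b)
a . b = (-3)*4 + (-3)*2 + 1*2
= -12 + (-6) + 2 = -16
b . b = 4^2 + 2^2 + 2^2
= 16 + 4 + 4 = 24
Coefficient = -16/24
In lowest terms: -2/3


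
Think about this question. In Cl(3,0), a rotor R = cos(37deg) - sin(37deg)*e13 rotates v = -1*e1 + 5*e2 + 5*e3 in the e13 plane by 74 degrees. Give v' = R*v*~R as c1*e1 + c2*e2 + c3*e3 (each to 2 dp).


Rotor R = cos(37deg) - sin(37deg)*e13
Rotation angle theta = 2 * 37 = 74 degrees in the e13 plane (e1 -> e3).
The component perpendicular to the plane (e2) is invariant: v'_2 = v2 = 5.00
cos(74deg) = 0.2756, sin(74deg) = 0.9613
v'_1 = v1*cos(theta) - v3*sin(theta) = -1*0.2756 - 5*0.9613 = -5.08
v'_3 = v1*sin(theta) + v3*cos(theta) = -1*0.9613 + 5*0.2756 = 0.42
v' = -5.08*e1 + 5.00*e2 + 0.42*e3


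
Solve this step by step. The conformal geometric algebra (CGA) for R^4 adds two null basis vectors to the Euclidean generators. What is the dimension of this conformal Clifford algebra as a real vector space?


The conformal model of R^4 uses Cl(5,1): the 4 Euclidean generators plus two extra orthogonal generators e+ (e+^2 = +1) and e- (e-^2 = -1), from which the null vectors e0, einf are built.
Number of generators m = 4 + 2 = 6.
dim Cl(p,q) = 2^m = 2^6 = 64


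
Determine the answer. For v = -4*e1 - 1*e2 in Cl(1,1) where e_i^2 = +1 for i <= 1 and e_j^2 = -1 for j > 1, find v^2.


v^2 = sum of c_i^2 * e_i^2
Positive signature terms (e_i^2 = +1): (-4)^2 = 16
Negative signature terms (e_j^2 = -1): (-1)^2 = 1
v^2 = 16 - 1 = 15


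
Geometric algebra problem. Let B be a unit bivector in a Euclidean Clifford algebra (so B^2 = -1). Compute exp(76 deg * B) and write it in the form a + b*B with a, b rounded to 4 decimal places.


For a unit bivector B with B^2 = -1, the exponential series gives
e^(theta*B) = cos(theta) + sin(theta)*B (the GA analogue of Euler's formula).
theta = 76 degrees = 1.32645 rad
cos(76 deg) = 0.2419
sin(76 deg) = 0.9703
exp(theta*B) = 0.2419 + 0.9703*B


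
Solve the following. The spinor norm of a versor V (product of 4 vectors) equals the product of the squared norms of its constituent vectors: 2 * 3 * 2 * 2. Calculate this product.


Spinor norm N(V) = |v1|^2 * |v2|^2 * ... * |v4|^2
= 2 * 3 * 2 * 2
Running product: 2, 6, 12, 24
N(V) = 24


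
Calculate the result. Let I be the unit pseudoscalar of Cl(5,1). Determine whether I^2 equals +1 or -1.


The pseudoscalar I = e1...e_n (product of all n generators) of Cl(p,q) satisfies I^2 = (-1)^(q + n(n-1)/2).
p = 5, q = 1, n = p + q = 6
n(n-1)/2 = 6 * 5 / 2 = 15
Exponent = q + n(n-1)/2 = 1 + 15 = 16
I^2 = (-1)^16 = +1


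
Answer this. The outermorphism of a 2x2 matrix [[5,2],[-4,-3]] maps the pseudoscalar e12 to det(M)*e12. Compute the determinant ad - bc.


The outermorphism of a linear map f sends e1^e2 to f(e1)^f(e2).
f(e1) = 5*e1 - 4*e2
f(e2) = 2*e1 - 3*e2
f(e1) ^ f(e2) = (5*e1 - 4*e2) ^ (2*e1 - 3*e2)
= 5*(-3)*e12 + (-4)*2*e21
= (-15 - (-8))*e12
= -7*e12
Coefficient = -7


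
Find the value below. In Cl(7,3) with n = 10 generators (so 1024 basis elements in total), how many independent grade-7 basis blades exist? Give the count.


Number of grade-k basis blades in Cl(p,q) with n = p + q is C(n, k).
n = 7 + 3 = 10
C(10, 7) = 10! / (7! * 3!)
= 3628800 / (5040 * 6)
= 120


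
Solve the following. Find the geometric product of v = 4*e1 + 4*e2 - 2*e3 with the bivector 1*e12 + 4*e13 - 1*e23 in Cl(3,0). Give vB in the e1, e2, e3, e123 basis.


vB has grade-1 (vector) and grade-3 (trivector) parts: vB = (v _| B) + (v ^ B).
Vector part <vB>_1:
  e1: -v2*b12 - v3*b13 = -(4)*(1) - (-2)*(4) = 4
  e2: v1*b12 - v3*b23 = (4)*(1) - (-2)*(-1) = 2
  e3: v1*b13 + v2*b23 = (4)*(4) + (4)*(-1) = 12
Trivector part <vB>_3:
  e123: v1*b23 - v2*b13 + v3*b12 = (4)*(-1) - (4)*(4) + (-2)*(1) = -22
vB = 4*e1 + 2*e2 + 12*e3 - 22*e123


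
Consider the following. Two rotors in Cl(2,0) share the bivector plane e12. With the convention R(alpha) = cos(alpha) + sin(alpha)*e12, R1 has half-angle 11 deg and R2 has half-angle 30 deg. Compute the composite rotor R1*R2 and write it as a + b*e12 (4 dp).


Same-plane rotors commute and their half-angles add:
R1*R2 = cos(a1 + a2) + sin(a1 + a2)*e12.
a1 + a2 = 11 + 30 = 41 deg
cos(41 deg) = 0.7547
sin(41 deg) = 0.6561
R1*R2 = 0.7547 + 0.6561*e12


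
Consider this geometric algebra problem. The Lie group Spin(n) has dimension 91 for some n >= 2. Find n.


dim Spin(n) = dim so(n) = n(n-1)/2.
Solve n(n-1)/2 = 91, i.e. n^2 - n - 182 = 0.
Discriminant = 1 + 8*91 = 729
n = (1 + sqrt(729))/2 = (1 + 27)/2 = 14


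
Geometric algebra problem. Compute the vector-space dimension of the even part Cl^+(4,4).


Even subalgebra dimension = 2^(n-1)
n = 4 + 4 = 8
2^(8 - 1) = 2^7 = 128
Verification: sum of C(8,k) for even k = 1 + 28 + 70 + 28 + 1 = 128
Result = 128


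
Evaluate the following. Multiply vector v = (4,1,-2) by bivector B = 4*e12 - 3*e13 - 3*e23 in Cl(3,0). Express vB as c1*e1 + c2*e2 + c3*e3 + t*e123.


vB has grade-1 (vector) and grade-3 (trivector) parts: vB = (v _| B) + (v ^ B).
Vector part <vB>_1:
  e1: -v2*b12 - v3*b13 = -(1)*(4) - (-2)*(-3) = -10
  e2: v1*b12 - v3*b23 = (4)*(4) - (-2)*(-3) = 10
  e3: v1*b13 + v2*b23 = (4)*(-3) + (1)*(-3) = -15
Trivector part <vB>_3:
  e123: v1*b23 - v2*b13 + v3*b12 = (4)*(-3) - (1)*(-3) + (-2)*(4) = -17
vB = -10*e1 + 10*e2 - 15*e3 - 17*e123


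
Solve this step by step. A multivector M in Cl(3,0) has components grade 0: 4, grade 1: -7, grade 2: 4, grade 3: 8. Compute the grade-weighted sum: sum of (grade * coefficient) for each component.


Grade-weighted sum = sum of grade_k * coefficient_k
0*4 = 0
1*(-7) = -7
2*4 = 8
3*8 = 24
Total = 0 + (-7) + 8 + 24 = 25


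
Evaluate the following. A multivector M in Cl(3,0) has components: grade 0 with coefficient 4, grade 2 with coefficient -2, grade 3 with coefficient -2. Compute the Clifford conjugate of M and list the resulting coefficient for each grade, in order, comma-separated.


Clifford conjugate sign for grade k: (-1)^(k(k+1)/2)
Grade 0: (-1)^(0*1/2) = (-1)^0 = 1, coeff 4 -> 4
Grade 2: (-1)^(2*3/2) = (-1)^3 = -1, coeff -2 -> 2
Grade 3: (-1)^(3*4/2) = (-1)^6 = 1, coeff -2 -> -2
Conjugated coefficients: 4, 2, -2


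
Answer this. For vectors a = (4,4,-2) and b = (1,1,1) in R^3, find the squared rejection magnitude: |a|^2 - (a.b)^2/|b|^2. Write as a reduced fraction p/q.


|a|^2 = 4^2 + 4^2 + (-2)^2 = 36
|b|^2 = 1^2 + 1^2 + 1^2 = 3
a . b = 4*1 + 4*1 + (-2)*1 = 6
(a.b)^2 = 6^2 = 36
|rej|^2 = 36 - 36/3
= (108 - 36)/3
= 72/3
In lowest terms: 24/1


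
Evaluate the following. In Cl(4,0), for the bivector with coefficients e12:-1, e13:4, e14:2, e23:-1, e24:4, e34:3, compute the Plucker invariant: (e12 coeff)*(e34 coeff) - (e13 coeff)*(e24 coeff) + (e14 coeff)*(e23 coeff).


Plucker relation: af - be + cd
a*f = (-1)*3 = -3
b*e = 4*4 = 16
c*d = 2*(-1) = -2
af - be + cd = -3 - 16 + (-2)
= -21


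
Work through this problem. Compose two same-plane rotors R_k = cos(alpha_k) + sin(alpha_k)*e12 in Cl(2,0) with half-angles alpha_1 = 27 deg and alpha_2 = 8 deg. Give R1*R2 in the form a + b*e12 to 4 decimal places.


Same-plane rotors commute and their half-angles add:
R1*R2 = cos(a1 + a2) + sin(a1 + a2)*e12.
a1 + a2 = 27 + 8 = 35 deg
cos(35 deg) = 0.8192
sin(35 deg) = 0.5736
R1*R2 = 0.8192 + 0.5736*e12


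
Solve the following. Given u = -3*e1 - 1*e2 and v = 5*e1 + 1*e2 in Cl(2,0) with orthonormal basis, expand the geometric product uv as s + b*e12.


Expand: (-3*e1 - 1*e2)(5*e1 + 1*e2)
= (-3)*5*e1e1 + (-3)*1*e1e2 + (-1)*5*e2e1 + (-1)*1*e2e2
Using e1^2 = e2^2 = 1, e2e1 = -e1e2:
Scalar part s = (-3)*5 + (-1)*1 = -15 + (-1) = -16
Bivector part b = (-3)*1 - (-1)*5 = -3 - (-5) = 2
uv = -16 + 2*e12


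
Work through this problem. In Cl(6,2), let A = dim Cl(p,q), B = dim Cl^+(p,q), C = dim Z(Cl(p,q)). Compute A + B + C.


n = 6 + 2 = 8
Total dim = 2^8 = 256
Even subalgebra dim = 2^7 = 128
n is even, so center dim = 1
Sum = 256 + 128 + 1 = 385


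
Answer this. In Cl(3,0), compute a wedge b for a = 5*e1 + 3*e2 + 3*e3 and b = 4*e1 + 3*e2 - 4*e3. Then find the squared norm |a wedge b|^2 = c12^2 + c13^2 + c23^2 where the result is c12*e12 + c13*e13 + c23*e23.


a wedge b = (a1*b2 - a2*b1)*e12 + (a1*b3 - a3*b1)*e13 + (a2*b3 - a3*b2)*e23
e12 coeff: 5*3 - 3*4 = 15 - 12 = 3
e13 coeff: 5*(-4) - 3*4 = -20 - 12 = -32
e23 coeff: 3*(-4) - 3*3 = -12 - 9 = -21
|a wedge b|^2 = 3^2 + (-32)^2 + (-21)^2
= 9 + 1024 + 441
= 1474


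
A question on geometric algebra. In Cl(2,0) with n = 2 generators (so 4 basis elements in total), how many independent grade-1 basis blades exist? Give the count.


Number of grade-k basis blades in Cl(p,q) with n = p + q is C(n, k).
n = 2 + 0 = 2
C(2, 1) = 2! / (1! * 1!)
= 2 / (1 * 1)
= 2


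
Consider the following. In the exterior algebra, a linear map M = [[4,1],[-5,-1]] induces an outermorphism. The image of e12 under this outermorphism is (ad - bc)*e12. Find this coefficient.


The outermorphism of a linear map f sends e1^e2 to f(e1)^f(e2).
f(e1) = 4*e1 - 5*e2
f(e2) = 1*e1 - 1*e2
f(e1) ^ f(e2) = (4*e1 - 5*e2) ^ (1*e1 - 1*e2)
= 4*(-1)*e12 + (-5)*1*e21
= (-4 - (-5))*e12
= 1*e12
Coefficient = 1


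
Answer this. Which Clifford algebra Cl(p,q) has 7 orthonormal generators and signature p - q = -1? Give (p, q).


We need p + q = 7 and p - q = -1.
Adding: 2p = 7 + (-1) = 6, so p = 3.
Then q = 7 - 3 = 4.
(p, q) = (3, 4)


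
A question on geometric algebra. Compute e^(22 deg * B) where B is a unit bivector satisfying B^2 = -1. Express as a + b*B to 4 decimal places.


For a unit bivector B with B^2 = -1, the exponential series gives
e^(theta*B) = cos(theta) + sin(theta)*B (the GA analogue of Euler's formula).
theta = 22 degrees = 0.383972 rad
cos(22 deg) = 0.9272
sin(22 deg) = 0.3746
exp(theta*B) = 0.9272 + 0.3746*B


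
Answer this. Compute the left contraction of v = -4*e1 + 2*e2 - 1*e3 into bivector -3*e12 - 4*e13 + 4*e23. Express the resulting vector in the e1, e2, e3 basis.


Left contraction v _| B = <vB>_1 (grade-1 part of the geometric product vB).
Using e1_|e12 = e2, e2_|e12 = -e1, e1_|e13 = e3, e3_|e13 = -e1, e2_|e23 = e3, e3_|e23 = -e2:
e1 coeff: -v2*b12 - v3*b13 = -(2)*(-3) - (-1)*(-4) = 2
e2 coeff: v1*b12 - v3*b23 = (-4)*(-3) - (-1)*(4) = 16
e3 coeff: v1*b13 + v2*b23 = (-4)*(-4) + (2)*(4) = 24
v _| B = 2*e1 + 16*e2 + 24*e3


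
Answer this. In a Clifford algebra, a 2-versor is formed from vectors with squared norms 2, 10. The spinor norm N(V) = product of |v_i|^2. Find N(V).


Spinor norm N(V) = |v1|^2 * |v2|^2 * ... * |v2|^2
= 2 * 10
Running product: 2, 20
N(V) = 20


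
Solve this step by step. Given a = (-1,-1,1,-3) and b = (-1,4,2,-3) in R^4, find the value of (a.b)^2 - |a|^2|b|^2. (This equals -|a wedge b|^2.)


a . b = (-1)*(-1) + (-1)*4 + 1*2 + (-3)*(-3)
= 1 + (-4) + 2 + 9 = 8
|a|^2 = (-1)^2 + (-1)^2 + 1^2 + (-3)^2 = 12
|b|^2 = (-1)^2 + 4^2 + 2^2 + (-3)^2 = 30
(a.b)^2 = 8^2 = 64
|a|^2 * |b|^2 = 12 * 30 = 360
Result = 64 - 360 = -296


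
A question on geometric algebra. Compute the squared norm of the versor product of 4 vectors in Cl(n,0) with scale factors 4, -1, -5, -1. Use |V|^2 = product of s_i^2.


Each vector v_i has |v_i|^2 = s_i^2
Squared scales: 4^2 = 16, (-1)^2 = 1, (-5)^2 = 25, (-1)^2 = 1
|V|^2 = 16 * 1 * 25 * 1
= 400


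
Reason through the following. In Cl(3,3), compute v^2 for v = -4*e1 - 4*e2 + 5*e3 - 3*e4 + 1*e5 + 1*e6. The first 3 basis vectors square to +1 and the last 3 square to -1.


v^2 = sum of c_i^2 * e_i^2
Positive signature terms (e_i^2 = +1): (-4)^2 + (-4)^2 + 5^2 = 57
Negative signature terms (e_j^2 = -1): (-3)^2 + 1^2 + 1^2 = 11
v^2 = 57 - 11 = 46


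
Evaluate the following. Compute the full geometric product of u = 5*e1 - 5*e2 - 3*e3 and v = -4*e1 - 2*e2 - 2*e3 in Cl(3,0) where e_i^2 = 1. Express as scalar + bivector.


In Cl(3,0): e_i^2 = 1, e_ie_j = -e_je_i for i != j.
Scalar part = u . v = 5*(-4) + (-5)*(-2) + (-3)*(-2)
= -20 + 10 + 6 = -4
e12 coeff = 5*(-2) - (-5)*(-4) = -10 - 20 = -30
e13 coeff = 5*(-2) - (-3)*(-4) = -10 - 12 = -22
e23 coeff = (-5)*(-2) - (-3)*(-2) = 10 - 6 = 4
uv = -4 - 30*e12 - 22*e13 + 4*e23


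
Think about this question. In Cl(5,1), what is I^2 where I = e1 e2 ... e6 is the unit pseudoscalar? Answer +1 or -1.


The pseudoscalar I = e1...e_n (product of all n generators) of Cl(p,q) satisfies I^2 = (-1)^(q + n(n-1)/2).
p = 5, q = 1, n = p + q = 6
n(n-1)/2 = 6 * 5 / 2 = 15
Exponent = q + n(n-1)/2 = 1 + 15 = 16
I^2 = (-1)^16 = +1


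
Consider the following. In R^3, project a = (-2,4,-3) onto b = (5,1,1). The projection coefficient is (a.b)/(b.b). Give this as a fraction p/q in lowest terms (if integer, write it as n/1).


Projection coefficient = (a . b) / (b . b)
a . b = (-2)*5 + 4*1 + (-3)*1
= -10 + 4 + (-3) = -9
b . b = 5^2 + 1^2 + 1^2
= 25 + 1 + 1 = 27
Coefficient = -9/27
In lowest terms: -1/3


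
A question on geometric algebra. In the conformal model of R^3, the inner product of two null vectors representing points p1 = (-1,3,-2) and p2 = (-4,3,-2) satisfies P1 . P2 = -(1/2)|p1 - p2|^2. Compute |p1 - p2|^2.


p1 - p2 = (3, 0, 0)
|p1 - p2|^2 = 3^2 + 0^2 + 0^2
= 9 + 0 + 0
= 9


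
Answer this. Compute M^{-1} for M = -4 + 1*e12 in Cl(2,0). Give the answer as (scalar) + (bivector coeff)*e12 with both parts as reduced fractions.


M = -4 + 1*e12, where e12^2 = -1.
Since M commutes with its reverse ~M = a - b*e12, M * ~M = a^2 - b^2*e12^2 = a^2 + b^2.
So M^{-1} = ~M / (a^2 + b^2) = (a - b*e12)/(a^2 + b^2).
a^2 + b^2 = 16 + 1 = 17
Scalar part = -4/17 = -4/17
Bivector coeff = -1/17 = -1/17
M^{-1} = -4/17 - 1/17*e12


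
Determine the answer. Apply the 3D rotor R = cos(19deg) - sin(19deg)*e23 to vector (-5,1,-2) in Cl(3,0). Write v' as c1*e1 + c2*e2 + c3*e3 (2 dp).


Rotor R = cos(19deg) - sin(19deg)*e23
Rotation angle theta = 2 * 19 = 38 degrees in the e23 plane (e2 -> e3).
The component perpendicular to the plane (e1) is invariant: v'_1 = v1 = -5.00
cos(38deg) = 0.7880, sin(38deg) = 0.6157
v'_2 = v2*cos(theta) - v3*sin(theta) = 1*0.7880 - (-2)*0.6157 = 2.02
v'_3 = v2*sin(theta) + v3*cos(theta) = 1*0.6157 + (-2)*0.7880 = -0.96
v' = -5.00*e1 + 2.02*e2 - 0.96*e3


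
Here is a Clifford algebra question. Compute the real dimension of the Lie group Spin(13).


Spin(n) double-covers SO(n); both have Lie algebra so(n) of dimension n(n-1)/2.
n = 13
n(n-1) = 13 * 12 = 156
dim Spin(13) = 156/2 = 78


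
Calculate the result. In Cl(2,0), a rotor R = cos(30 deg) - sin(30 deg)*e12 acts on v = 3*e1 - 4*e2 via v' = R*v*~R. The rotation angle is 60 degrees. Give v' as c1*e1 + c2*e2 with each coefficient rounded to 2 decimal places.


Rotor R = cos(30deg) - sin(30deg)*e12
Rotation angle theta = 2 * 30 = 60 degrees
v' = R*v*~R rotates v by theta.
cos(60deg) = 0.5000, sin(60deg) = 0.8660
v'_1 = 3*cos(60deg) - (-4)*sin(60deg)
= 3*0.5000 - (-4)*0.8660
= 4.96
v'_2 = 3*sin(60deg) + (-4)*cos(60deg)
= 3*0.8660 + (-4)*0.5000
= 0.60
v' = 4.96*e1 + 0.60*e2


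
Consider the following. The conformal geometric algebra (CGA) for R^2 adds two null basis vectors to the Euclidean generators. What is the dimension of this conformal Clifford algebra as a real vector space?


The conformal model of R^2 uses Cl(3,1): the 2 Euclidean generators plus two extra orthogonal generators e+ (e+^2 = +1) and e- (e-^2 = -1), from which the null vectors e0, einf are built.
Number of generators m = 2 + 2 = 4.
dim Cl(p,q) = 2^m = 2^4 = 16


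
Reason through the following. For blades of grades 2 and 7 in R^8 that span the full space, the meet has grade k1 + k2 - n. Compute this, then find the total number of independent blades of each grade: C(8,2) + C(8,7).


Meet grade = grade(A) + grade(B) - n
= 2 + 7 - 8 = 1
C(8,2) = 28
C(8,7) = 8
dim_A + dim_B = 28 + 8 = 36


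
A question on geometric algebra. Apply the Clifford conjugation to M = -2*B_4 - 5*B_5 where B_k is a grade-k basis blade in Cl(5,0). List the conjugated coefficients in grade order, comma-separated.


Clifford conjugate sign for grade k: (-1)^(k(k+1)/2)
Grade 4: (-1)^(4*5/2) = (-1)^10 = 1, coeff -2 -> -2
Grade 5: (-1)^(5*6/2) = (-1)^15 = -1, coeff -5 -> 5
Conjugated coefficients: -2, 5


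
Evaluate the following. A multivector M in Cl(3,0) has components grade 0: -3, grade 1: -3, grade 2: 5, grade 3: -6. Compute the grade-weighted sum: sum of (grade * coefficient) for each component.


Grade-weighted sum = sum of grade_k * coefficient_k
0*(-3) = 0
1*(-3) = -3
2*5 = 10
3*(-6) = -18
Total = 0 + (-3) + 10 + (-18) = -11


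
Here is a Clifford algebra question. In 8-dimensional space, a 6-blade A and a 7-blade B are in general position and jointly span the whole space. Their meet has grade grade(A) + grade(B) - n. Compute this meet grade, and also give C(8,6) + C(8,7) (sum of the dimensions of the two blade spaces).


Meet grade = grade(A) + grade(B) - n
= 6 + 7 - 8 = 5
C(8,6) = 28
C(8,7) = 8
dim_A + dim_B = 28 + 8 = 36


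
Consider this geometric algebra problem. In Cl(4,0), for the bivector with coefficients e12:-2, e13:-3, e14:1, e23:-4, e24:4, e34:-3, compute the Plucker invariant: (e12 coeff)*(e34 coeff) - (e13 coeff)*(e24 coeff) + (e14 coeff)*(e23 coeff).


Plucker relation: af - be + cd
a*f = (-2)*(-3) = 6
b*e = (-3)*4 = -12
c*d = 1*(-4) = -4
af - be + cd = 6 - (-12) + (-4)
= 14


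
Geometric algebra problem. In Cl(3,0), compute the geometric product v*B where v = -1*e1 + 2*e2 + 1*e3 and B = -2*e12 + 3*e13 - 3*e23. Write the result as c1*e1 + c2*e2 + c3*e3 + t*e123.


vB has grade-1 (vector) and grade-3 (trivector) parts: vB = (v _| B) + (v ^ B).
Vector part <vB>_1:
  e1: -v2*b12 - v3*b13 = -(2)*(-2) - (1)*(3) = 1
  e2: v1*b12 - v3*b23 = (-1)*(-2) - (1)*(-3) = 5
  e3: v1*b13 + v2*b23 = (-1)*(3) + (2)*(-3) = -9
Trivector part <vB>_3:
  e123: v1*b23 - v2*b13 + v3*b12 = (-1)*(-3) - (2)*(3) + (1)*(-2) = -5
vB = 1*e1 + 5*e2 - 9*e3 - 5*e123


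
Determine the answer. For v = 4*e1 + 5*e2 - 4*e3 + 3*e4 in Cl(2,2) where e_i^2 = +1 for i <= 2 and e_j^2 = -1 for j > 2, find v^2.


v^2 = sum of c_i^2 * e_i^2
Positive signature terms (e_i^2 = +1): 4^2 + 5^2 = 41
Negative signature terms (e_j^2 = -1): (-4)^2 + 3^2 = 25
v^2 = 41 - 25 = 16


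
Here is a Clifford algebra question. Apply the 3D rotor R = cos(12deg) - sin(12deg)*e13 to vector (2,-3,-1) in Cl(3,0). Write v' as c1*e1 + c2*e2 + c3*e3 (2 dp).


Rotor R = cos(12deg) - sin(12deg)*e13
Rotation angle theta = 2 * 12 = 24 degrees in the e13 plane (e1 -> e3).
The component perpendicular to the plane (e2) is invariant: v'_2 = v2 = -3.00
cos(24deg) = 0.9135, sin(24deg) = 0.4067
v'_1 = v1*cos(theta) - v3*sin(theta) = 2*0.9135 - (-1)*0.4067 = 2.23
v'_3 = v1*sin(theta) + v3*cos(theta) = 2*0.4067 + (-1)*0.9135 = -0.10
v' = 2.23*e1 - 3.00*e2 - 0.10*e3


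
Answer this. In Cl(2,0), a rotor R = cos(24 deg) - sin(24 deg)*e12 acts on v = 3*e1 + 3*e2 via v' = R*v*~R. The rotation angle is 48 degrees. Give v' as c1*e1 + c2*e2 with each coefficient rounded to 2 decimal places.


Rotor R = cos(24deg) - sin(24deg)*e12
Rotation angle theta = 2 * 24 = 48 degrees
v' = R*v*~R rotates v by theta.
cos(48deg) = 0.6691, sin(48deg) = 0.7431
v'_1 = 3*cos(48deg) - 3*sin(48deg)
= 3*0.6691 - 3*0.7431
= -0.22
v'_2 = 3*sin(48deg) + 3*cos(48deg)
= 3*0.7431 + 3*0.6691
= 4.24
v' = -0.22*e1 + 4.24*e2


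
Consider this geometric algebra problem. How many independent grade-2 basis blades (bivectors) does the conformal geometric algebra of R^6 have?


The conformal model of R^6 uses Cl(7,1) with m = 6 + 2 = 8 generators.
Number of grade-2 blades = C(m, 2) = C(8, 2)
= 8*7/2 = 28


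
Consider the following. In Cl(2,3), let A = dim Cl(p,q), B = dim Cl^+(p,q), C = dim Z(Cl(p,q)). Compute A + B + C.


n = 2 + 3 = 5
Total dim = 2^5 = 32
Even subalgebra dim = 2^4 = 16
n is odd, so center dim = 2
Sum = 32 + 16 + 2 = 50


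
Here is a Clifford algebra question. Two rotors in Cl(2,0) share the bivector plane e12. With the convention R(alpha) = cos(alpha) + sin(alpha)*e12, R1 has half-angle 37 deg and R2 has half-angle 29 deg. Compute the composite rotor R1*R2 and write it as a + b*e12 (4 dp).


Same-plane rotors commute and their half-angles add:
R1*R2 = cos(a1 + a2) + sin(a1 + a2)*e12.
a1 + a2 = 37 + 29 = 66 deg
cos(66 deg) = 0.4067
sin(66 deg) = 0.9135
R1*R2 = 0.4067 + 0.9135*e12


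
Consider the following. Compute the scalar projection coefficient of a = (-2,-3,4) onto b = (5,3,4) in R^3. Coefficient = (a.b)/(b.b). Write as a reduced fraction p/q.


Projection coefficient = (a . b) / (b . b)
a . b = (-2)*5 + (-3)*3 + 4*4
= -10 + (-9) + 16 = -3
b . b = 5^2 + 3^2 + 4^2
= 25 + 9 + 16 = 50
Coefficient = -3/50
In lowest terms: -3/50


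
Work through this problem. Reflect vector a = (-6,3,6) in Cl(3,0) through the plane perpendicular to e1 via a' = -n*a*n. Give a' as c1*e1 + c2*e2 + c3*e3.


Reflection formula: a' = -n*a*n, with n = e1 (unit vector, n^2 = 1).
For reflection through hyperplane perp to e1:
The component along e1 flips sign, others stay.
a = (-6, 3, 6)
a' = (6, 3, 6)
a' = 6*e1 + 3*e2 + 6*e3
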